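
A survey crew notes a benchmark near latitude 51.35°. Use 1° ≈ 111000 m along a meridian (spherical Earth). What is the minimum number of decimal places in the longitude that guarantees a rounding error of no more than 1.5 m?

5

At 51.35° one degree of longitude covers 111000 × cos 51.35° ≈ 111000 × 0.6246 ≈ 69326.3 m.
With N decimal places the half-ulp bound is 0.5·10⁻ᴺ°, or 0.5·10⁻ᴺ × 69326.3 m on the ground.
Need 0.5 × 69326.3 × 10⁻ᴺ ≤ 1.5 → 10⁻ᴺ ≤ 4.327e-05, so N ≥ 4.36.
So 5 decimal places suffice (0.347 m); 4 would allow up to 3.47 m.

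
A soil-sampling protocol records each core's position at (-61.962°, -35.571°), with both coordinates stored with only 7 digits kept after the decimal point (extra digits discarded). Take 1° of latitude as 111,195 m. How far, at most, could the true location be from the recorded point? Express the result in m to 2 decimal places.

Truncating at 7 decimal places can drop up to a full unit in the last place, so each coordinate may be off by as much as 1e-07°.
Latitude error → 1e-07 × 111195 = 0.0111195 m along the meridian.
East–west component at 61.962°: 1e-07° × 111195 × cos 61.962° ≈ 1e-07 × 52268 ≈ 0.0052268 m.
Worst case both components are at the extreme and orthogonal: √(0.0111195² + 0.0052268²) ≈ 0.0122867 m.

0.01 m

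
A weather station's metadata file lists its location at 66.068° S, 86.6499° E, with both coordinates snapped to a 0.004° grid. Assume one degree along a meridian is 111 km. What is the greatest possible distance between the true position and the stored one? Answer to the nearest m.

With a 0.004° grid the true value lies within half a step, ±0.004°/2 = ±0.002°, of the stored one.
Latitude error → 0.002 × 111000 = 222 m along the meridian.
East–west component at 66.068°: 0.002° × 111000 × cos 66.068° ≈ 0.002 × 45027.4 ≈ 90.0548 m.
Worst case both components are at the extreme and orthogonal: √(222² + 90.0548²) ≈ 239.57 m.

240 m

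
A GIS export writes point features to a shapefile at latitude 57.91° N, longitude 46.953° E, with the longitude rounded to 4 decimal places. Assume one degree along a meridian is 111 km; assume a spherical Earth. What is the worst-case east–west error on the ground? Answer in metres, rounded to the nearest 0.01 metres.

2.95 metres

Rounding to 4 decimal places leaves the longitude within ±5e-05° of the true value.
One degree of longitude at 57.91° is 111000 × cos 57.91° ≈ 111000 × 0.5313 = 58968.8 m.
Maximum E–W displacement: 5e-05 × 58968.8 = 2.94844 m.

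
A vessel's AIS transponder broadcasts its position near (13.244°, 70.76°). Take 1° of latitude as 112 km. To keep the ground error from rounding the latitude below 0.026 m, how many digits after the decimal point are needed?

7 decimal places

One degree of latitude covers 112000 m.
N decimal places → at most half a unit in the last place, 0.5 × 10⁻ᴺ° = 112000/2 × 10⁻ᴺ m.
Setting 56000 × 10⁻ᴺ ≤ 0.026 gives 10ᴺ ≥ 2.154e+06, i.e. N ≥ 6.33.
N = 6 would give 0.056 m (too coarse); N = 7 gives 0.0056 m ≤ 0.026 m.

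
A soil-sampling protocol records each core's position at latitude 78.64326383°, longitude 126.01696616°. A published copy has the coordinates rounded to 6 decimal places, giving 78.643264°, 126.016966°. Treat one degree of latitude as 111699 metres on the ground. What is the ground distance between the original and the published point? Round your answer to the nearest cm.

Δlat = 78.64326383 − 78.643264 = -0.00000017°; Δlon = 126.01696616 − 126.016966 = +0.00000016°.
North–south shift: -0.00000017 × 111699 = -0.0189888 m.
East–west at this latitude: 0.00000016° × 111699 × cos 78.6433° ≈ 0.00000016 × 21995.4 = 0.00351927 m.
Combined displacement = (0.0189888² + 0.00351927²)^½ ≈ 0.0193122 m.
That is 0.0193122 m = 1.9312 cm.

2 cm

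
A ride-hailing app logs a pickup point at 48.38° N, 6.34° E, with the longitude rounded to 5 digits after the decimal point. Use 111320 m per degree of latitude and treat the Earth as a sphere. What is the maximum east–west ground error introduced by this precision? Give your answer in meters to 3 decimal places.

Rounding to 5 decimal places leaves the longitude within ±5e-06° of the true value.
At latitude 48.38° a degree of longitude spans 111320 m × cos 48.38° = 111320 × 0.6642 ≈ 73937.3 m.
East–west error: 5e-06° × 73937.3 m/° ≈ 0.369687 m.

0.370 meters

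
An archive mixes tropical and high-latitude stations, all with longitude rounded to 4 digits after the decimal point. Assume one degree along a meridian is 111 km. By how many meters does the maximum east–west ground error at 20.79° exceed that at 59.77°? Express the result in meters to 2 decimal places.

2.39 meters

Rounding to 4 decimal places leaves the longitude within ±5e-05° of the true value.
At 20.79°: 5e-05° × 111000 × cos 20.79° = 5e-05 × 111000 × 0.9349 ≈ 5.1886 m.
At 59.77°: 5e-05° × 111000 × cos 59.77° = 5e-05 × 111000 × 0.5035 ≈ 2.7943 m.
So the lower-latitude error exceeds the higher by 5.1886 − 2.7943 = 2.3944 m.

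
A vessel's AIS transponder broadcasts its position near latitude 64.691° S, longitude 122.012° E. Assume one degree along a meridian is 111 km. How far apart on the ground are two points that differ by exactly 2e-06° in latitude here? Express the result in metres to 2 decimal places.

0.22 metres

2e-06° × 111000 m/° = 0.222 m.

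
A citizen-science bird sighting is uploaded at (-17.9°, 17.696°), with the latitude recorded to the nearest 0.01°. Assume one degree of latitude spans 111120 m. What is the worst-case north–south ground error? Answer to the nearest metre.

Rounding to 2 decimal places leaves the latitude within ±0.005° of the true value.
So the N–S error is at most 0.005 × 111120 = 555.6 m.

556 metres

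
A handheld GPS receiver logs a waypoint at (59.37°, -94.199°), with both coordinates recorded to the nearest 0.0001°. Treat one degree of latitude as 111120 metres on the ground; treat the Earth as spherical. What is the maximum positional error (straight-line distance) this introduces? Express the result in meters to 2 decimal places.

Rounding to 4 decimal places leaves each coordinate within ±5e-05° of the true value.
North–south component: 5e-05° × 111120 = 5.556 m.
Longitude error → 5e-05 × 111120 × cos 59.37° = 5e-05 × 111120 × 0.5095 ≈ 2.83074 m.
The two errors are perpendicular, so the maximum displacement is √(5.556² + 2.83074²) ≈ 6.23556 m.

6.24 meters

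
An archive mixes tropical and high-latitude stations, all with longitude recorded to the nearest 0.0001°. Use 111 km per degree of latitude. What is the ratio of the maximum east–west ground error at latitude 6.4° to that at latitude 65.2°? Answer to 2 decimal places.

2.37

Rounding to 4 decimal places leaves the longitude within ±5e-05° of the true value.
Error at 6.4° = 5e-05° × 111000 × cos 6.4° ≈ 5.55 × 0.9938 = 5.5154 m.
At 65.2°: 5e-05° × 111000 × cos 65.2° = 5e-05 × 111000 × 0.4195 ≈ 2.328 m.
Ratio: 5.5154 / 2.328 = cos 6.4° / cos 65.2° ≈ 2.3692.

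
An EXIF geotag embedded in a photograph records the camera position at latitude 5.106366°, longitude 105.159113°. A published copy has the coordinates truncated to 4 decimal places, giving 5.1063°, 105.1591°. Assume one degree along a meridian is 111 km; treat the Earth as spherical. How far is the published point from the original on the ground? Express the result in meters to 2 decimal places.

7.47 meters

Δlat = 5.106366 − 5.1063 = +0.000066°; Δlon = 105.159113 − 105.1591 = +0.000013°.
N–S: 0.000066° × 111000 m/° = 7.326 m.
E–W at 5.1063°: 0.000013° × 111000 × cos 5.1063° = 0.000013 × 111000 × 0.9960 ≈ 1.43727 m.
Hypotenuse of the two orthogonal shifts: √(7.326² + 1.43727²) = 7.46566 m.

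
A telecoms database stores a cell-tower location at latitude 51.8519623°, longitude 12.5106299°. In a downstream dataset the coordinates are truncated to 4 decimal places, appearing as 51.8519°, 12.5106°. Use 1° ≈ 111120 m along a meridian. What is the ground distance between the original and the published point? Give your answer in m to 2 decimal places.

7.22 m

The latitude changed by +0.0000623° and the longitude by +0.0000299°.
N–S: 0.0000623° × 111120 m/° = 6.92278 m.
East–west at this latitude: 0.0000299° × 111120 × cos 51.8519° ≈ 0.0000299 × 68638.4 = 2.05229 m.
Hypotenuse of the two orthogonal shifts: √(6.92278² + 2.05229²) = 7.22058 m.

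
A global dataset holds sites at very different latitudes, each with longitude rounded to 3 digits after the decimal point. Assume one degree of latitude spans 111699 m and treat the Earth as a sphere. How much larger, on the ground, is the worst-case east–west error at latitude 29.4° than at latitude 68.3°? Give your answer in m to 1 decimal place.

28.0 m

Rounding to 3 decimal places leaves the longitude within ±0.0005° of the true value.
At 29.4°: 0.0005° × 111699 × cos 29.4° = 0.0005 × 111699 × 0.8712 ≈ 48.657 m.
At 68.3°: 0.0005° × 111699 × cos 68.3° = 0.0005 × 111699 × 0.3697 ≈ 20.65 m.
So the lower-latitude error exceeds the higher by 48.657 − 20.65 = 28.007 m.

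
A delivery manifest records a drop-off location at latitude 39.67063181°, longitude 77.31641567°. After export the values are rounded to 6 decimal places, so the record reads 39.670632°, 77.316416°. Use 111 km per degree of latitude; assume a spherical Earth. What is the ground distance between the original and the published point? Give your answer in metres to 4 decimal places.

The latitude changed by -0.00000019° and the longitude by -0.00000033°.
N–S: -0.00000019° × 111000 m/° = -0.02109 m.
E–W at 39.6706°: -0.00000033° × 111000 × cos 39.6706° = -0.00000033 × 111000 × 0.7697 ≈ -0.0281951 m.
Distance: √(0.02109² + 0.0281951²) ≈ 0.0352101 m.

0.0352 metres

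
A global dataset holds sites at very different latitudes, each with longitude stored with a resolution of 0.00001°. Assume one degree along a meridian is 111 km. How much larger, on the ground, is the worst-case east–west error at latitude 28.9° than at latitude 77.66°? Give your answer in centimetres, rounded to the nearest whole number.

37 centimetres

With a 0.00001° grid the true value lies within half a step, ±0.00001°/2 = ±5e-06°, of the stored one.
Error at 28.9° = 5e-06° × 111000 × cos 28.9° ≈ 0.555 × 0.8755 = 0.48588 m.
At 77.66°: 5e-06° × 111000 × cos 77.66° = 5e-06 × 111000 × 0.2137 ≈ 0.11861 m.
Difference: 0.48588 − 0.11861 = 0.36727 m.
That is 0.367272 m = 36.727 cm.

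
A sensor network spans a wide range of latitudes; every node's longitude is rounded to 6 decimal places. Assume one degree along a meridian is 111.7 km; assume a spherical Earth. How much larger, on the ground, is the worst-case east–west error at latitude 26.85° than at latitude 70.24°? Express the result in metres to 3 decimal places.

0.031 metres

Rounding to 6 decimal places leaves the longitude within ±5e-07° of the true value.
Error at 26.85° = 5e-07° × 111700 × cos 26.85° ≈ 0.05585 × 0.8922 = 0.049829 m.
At 70.24°: 5e-07° × 111700 × cos 70.24° = 5e-07 × 111700 × 0.3381 ≈ 0.018882 m.
Difference: 0.049829 − 0.018882 = 0.030947 m.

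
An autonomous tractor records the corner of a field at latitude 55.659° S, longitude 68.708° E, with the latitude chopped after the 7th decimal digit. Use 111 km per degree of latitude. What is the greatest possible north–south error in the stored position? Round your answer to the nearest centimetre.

1 centimetres

Truncating at 7 decimal places can drop up to a full unit in the last place, so the latitude may be off by as much as 1e-07°.
Along the meridian that is 1e-07° × 111000 m/° = 0.0111 m.
That is 0.0111 m = 1.11 cm.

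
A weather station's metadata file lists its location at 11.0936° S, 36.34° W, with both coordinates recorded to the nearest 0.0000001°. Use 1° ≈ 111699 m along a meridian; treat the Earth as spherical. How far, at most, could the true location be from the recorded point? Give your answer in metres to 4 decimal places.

Rounding to 7 decimal places leaves each coordinate within ±5e-08° of the true value.
N–S: 5e-08° × 111699 m/° = 0.00558495 m.
East–west component at 11.0936°: 5e-08° × 111699 × cos 11.0936° ≈ 5e-08 × 109612 ≈ 0.00548059 m.
Combining orthogonally: (0.00558495² + 0.00548059²)^½ ≈ 0.00782487 m.

0.0078 metres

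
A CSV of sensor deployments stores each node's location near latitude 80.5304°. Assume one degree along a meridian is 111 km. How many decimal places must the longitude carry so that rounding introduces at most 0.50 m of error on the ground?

At 80.5304° one degree of longitude covers 111000 × cos 80.5304° ≈ 111000 × 0.1645 ≈ 18262.2 m.
Rounding to N decimal places gives at most 0.5 × 10⁻ᴺ degrees of error, i.e. 0.5 × 10⁻ᴺ × 18262.2 m.
Need 0.5 × 18262.2 × 10⁻ᴺ ≤ 0.50 → 10⁻ᴺ ≤ 5.476e-05, so N ≥ 4.26.
N = 4 would give 0.913 m (too coarse); N = 5 gives 0.0913 m ≤ 0.50 m.

5 decimal places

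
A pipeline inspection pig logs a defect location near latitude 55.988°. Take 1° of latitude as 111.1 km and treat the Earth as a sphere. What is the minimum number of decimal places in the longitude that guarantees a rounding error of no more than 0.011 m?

7 decimal places

At 55.988° one degree of longitude covers 111100 × cos 55.988° ≈ 111100 × 0.5594 ≈ 62145.6 m.
With N decimal places the half-ulp bound is 0.5·10⁻ᴺ°, or 0.5·10⁻ᴺ × 62145.6 m on the ground.
Need 0.5 × 62145.6 × 10⁻ᴺ ≤ 0.011 → 10⁻ᴺ ≤ 3.540e-07, so N ≥ 6.45.
So 7 decimal places suffice (0.00311 m); 6 would allow up to 0.0311 m.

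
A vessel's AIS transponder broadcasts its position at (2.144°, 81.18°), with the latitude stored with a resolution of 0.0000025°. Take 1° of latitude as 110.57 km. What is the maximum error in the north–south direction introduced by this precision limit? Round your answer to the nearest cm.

14 cm

With a 0.0000025° grid the true value lies within half a step, ±0.0000025°/2 = ±1.25e-06°, of the stored one.
So the N–S error is at most 1.25e-06 × 110570 = 0.138212 m.
That is 0.138212 m = 13.821 cm.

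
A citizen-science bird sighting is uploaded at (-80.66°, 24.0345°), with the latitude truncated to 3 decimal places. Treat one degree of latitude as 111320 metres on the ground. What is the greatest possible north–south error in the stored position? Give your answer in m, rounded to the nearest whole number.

Truncating at 3 decimal places can drop up to a full unit in the last place, so the latitude may be off by as much as 0.001°.
North–south distance: 0.001° × 111320 m/° = 111.32 m.

111 m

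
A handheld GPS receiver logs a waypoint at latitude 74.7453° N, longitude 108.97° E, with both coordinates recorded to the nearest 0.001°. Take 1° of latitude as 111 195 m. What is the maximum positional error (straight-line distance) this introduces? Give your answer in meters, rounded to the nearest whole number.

Rounding to 3 decimal places leaves each coordinate within ±0.0005° of the true value.
N–S: 0.0005° × 111195 m/° = 55.5975 m.
Longitude error → 0.0005 × 111195 × cos 74.7453° = 0.0005 × 111195 × 0.2631 ≈ 14.6283 m.
Combining orthogonally: (55.5975² + 14.6283²)^½ ≈ 57.4897 m.

57 meters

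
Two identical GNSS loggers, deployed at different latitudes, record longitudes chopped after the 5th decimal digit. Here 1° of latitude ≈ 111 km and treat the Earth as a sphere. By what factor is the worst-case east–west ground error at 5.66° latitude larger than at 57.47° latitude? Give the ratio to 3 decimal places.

1.851

Truncating at 5 decimal places can drop up to a full unit in the last place, so the longitude may be off by as much as 1e-05°.
Error at 5.66° = 1e-05° × 111000 × cos 5.66° ≈ 1.11 × 0.9951 = 1.1046 m.
Error at 57.47° = 1e-05° × 111000 × cos 57.47° ≈ 1.11 × 0.5377 = 0.59689 m.
Ratio: 1.1046 / 0.59689 = cos 5.66° / cos 57.47° ≈ 1.8506.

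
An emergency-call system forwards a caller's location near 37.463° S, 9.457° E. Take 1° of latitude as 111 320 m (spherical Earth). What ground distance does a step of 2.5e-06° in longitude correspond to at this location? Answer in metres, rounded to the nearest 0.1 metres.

At 37.463° a degree of longitude is 111320 × cos 37.463° ≈ 88359.8 m, so 2.5e-06° corresponds to 0.2209 m.

0.2 metres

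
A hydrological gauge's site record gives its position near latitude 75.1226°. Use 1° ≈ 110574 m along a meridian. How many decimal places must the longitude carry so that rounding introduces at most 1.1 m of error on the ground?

5

At 75.1226° one degree of longitude covers 110574 × cos 75.1226° ≈ 110574 × 0.2568 ≈ 28390.1 m.
Rounding to N decimal places gives at most 0.5 × 10⁻ᴺ degrees of error, i.e. 0.5 × 10⁻ᴺ × 28390.1 m.
Need 0.5 × 28390.1 × 10⁻ᴺ ≤ 1.1 → 10⁻ᴺ ≤ 7.749e-05, so N ≥ 4.11.
At 4 places the error can reach 1.42 m, but 5 places keeps it to 0.142 m.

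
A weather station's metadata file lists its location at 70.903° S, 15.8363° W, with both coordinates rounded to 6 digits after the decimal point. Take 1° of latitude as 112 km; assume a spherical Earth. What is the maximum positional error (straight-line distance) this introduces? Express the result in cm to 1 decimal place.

Rounding to 6 decimal places leaves each coordinate within ±5e-07° of the true value.
N–S: 5e-07° × 112000 m/° = 0.056 m.
E–W at 70.903°: 5e-07° × 112000 × cos 70.903° = 5e-07 × 112000 × 0.3272 ≈ 0.0183214 m.
Worst case both components are at the extreme and orthogonal: √(0.056² + 0.0183214²) ≈ 0.0589209 m.
That is 0.0589209 m = 5.8921 cm.

5.9 cm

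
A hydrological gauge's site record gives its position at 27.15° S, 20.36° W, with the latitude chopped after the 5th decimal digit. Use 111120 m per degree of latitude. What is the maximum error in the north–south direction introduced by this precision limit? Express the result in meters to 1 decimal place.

Truncating at 5 decimal places can drop up to a full unit in the last place, so the latitude may be off by as much as 1e-05°.
So the N–S error is at most 1e-05 × 111120 = 1.1112 m.

1.1 meters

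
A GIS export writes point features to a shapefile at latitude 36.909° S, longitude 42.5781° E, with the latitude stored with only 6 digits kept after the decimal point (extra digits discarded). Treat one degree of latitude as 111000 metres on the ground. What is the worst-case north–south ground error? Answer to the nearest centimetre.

11 centimetres

Truncating at 6 decimal places can drop up to a full unit in the last place, so the latitude may be off by as much as 1e-06°.
Along the meridian that is 1e-06° × 111000 m/° = 0.111 m.
That is 0.111 m = 11.1 cm.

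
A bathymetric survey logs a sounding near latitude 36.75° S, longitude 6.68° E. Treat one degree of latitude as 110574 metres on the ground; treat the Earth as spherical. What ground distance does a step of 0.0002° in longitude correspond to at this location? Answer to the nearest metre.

At 36.75° a degree of longitude is 110574 × cos 36.75° ≈ 88597.8 m, so 0.0002° corresponds to 17.7196 m.

18 metres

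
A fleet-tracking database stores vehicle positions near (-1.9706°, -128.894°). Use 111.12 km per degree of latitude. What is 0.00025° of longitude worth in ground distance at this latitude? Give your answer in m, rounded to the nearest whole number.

One degree of longitude here spans 111120 × cos 1.9706° = 111120 × 0.9994 ≈ 111054 m; 0.00025° of that is 27.7636 m.

28 m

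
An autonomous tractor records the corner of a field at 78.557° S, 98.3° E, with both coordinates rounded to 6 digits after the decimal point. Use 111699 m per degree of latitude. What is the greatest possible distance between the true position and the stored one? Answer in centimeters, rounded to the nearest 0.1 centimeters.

Rounding to 6 decimal places leaves each coordinate within ±5e-07° of the true value.
N–S: 5e-07° × 111699 m/° = 0.0558495 m.
Longitude error → 5e-07 × 111699 × cos 78.557° = 5e-07 × 111699 × 0.1984 ≈ 0.0110801 m.
Combining orthogonally: (0.0558495² + 0.0110801²)^½ ≈ 0.056938 m.
That is 0.056938 m = 5.6938 cm.

5.7 centimeters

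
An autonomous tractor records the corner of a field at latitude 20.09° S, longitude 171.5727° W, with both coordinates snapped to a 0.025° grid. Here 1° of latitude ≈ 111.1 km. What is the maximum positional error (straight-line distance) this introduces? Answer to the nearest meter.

1905 meters

With a 0.025° grid the true value lies within half a step, ±0.025°/2 = ±0.0125°, of the stored one.
N–S: 0.0125° × 111100 m/° = 1388.75 m.
E–W at 20.09°: 0.0125° × 111100 × cos 20.09° = 0.0125 × 111100 × 0.9392 ≈ 1304.25 m.
The two errors are perpendicular, so the maximum displacement is √(1388.75² + 1304.25²) ≈ 1905.18 m.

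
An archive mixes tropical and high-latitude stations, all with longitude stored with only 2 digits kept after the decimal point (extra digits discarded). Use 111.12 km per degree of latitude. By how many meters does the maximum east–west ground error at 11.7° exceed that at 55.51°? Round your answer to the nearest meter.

Truncating at 2 decimal places can drop up to a full unit in the last place, so the longitude may be off by as much as 0.01°.
Error at 11.7° = 0.01° × 111120 × cos 11.7° ≈ 1111.2 × 0.9792 = 1088.1 m.
At 55.51°: 0.01° × 111120 × cos 55.51° = 0.01 × 111120 × 0.5663 ≈ 629.23 m.
Difference: 1088.1 − 629.23 = 458.88 m.

459 meters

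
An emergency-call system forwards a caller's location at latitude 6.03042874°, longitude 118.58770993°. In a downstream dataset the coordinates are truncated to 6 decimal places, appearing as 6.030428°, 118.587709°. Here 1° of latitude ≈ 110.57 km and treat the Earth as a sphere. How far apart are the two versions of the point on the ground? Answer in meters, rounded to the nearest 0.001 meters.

Δlat = 6.03042874 − 6.030428 = +0.00000074°; Δlon = 118.58770993 − 118.587709 = +0.00000093°.
North–south shift: 0.00000074 × 110570 = 0.0818218 m.
E–W at 6.03043°: 0.00000093° × 110570 × cos 6.03043° = 0.00000093 × 110570 × 0.9945 ≈ 0.102261 m.
Hypotenuse of the two orthogonal shifts: √(0.0818218² + 0.102261²) = 0.130966 m.

0.131 meters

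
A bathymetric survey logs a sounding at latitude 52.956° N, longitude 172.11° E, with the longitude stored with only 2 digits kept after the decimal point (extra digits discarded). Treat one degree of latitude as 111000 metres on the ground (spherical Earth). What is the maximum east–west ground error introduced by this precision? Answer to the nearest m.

669 m

Truncating at 2 decimal places can drop up to a full unit in the last place, so the longitude may be off by as much as 0.01°.
Parallels shrink by cos φ, so at 52.956° a degree of longitude is 111000 × 0.6024 ≈ 66869.5 m.
So at most 0.01° × 66869.5 ≈ 668.695 m east–west.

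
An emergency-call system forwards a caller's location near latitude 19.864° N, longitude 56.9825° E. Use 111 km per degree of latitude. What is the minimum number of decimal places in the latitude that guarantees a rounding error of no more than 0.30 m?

6 decimal places

One degree of latitude covers 111000 m.
Rounding to N decimal places gives at most 0.5 × 10⁻ᴺ degrees of error, i.e. 0.5 × 10⁻ᴺ × 111000 m.
Need 0.5 × 111000 × 10⁻ᴺ ≤ 0.30 → 10⁻ᴺ ≤ 5.405e-06, so N ≥ 5.27.
So 6 decimal places suffice (0.0555 m); 5 would allow up to 0.555 m.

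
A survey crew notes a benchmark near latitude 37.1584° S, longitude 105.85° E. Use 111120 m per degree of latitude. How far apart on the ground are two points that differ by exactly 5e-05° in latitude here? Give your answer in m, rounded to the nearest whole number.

Along a meridian 5e-05° is 5e-05 × 111120 = 5.556 m.

6 m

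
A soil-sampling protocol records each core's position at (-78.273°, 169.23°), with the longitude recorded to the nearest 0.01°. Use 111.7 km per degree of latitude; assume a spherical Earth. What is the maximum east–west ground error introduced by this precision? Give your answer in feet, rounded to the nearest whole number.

Rounding to 2 decimal places leaves the longitude within ±0.005° of the true value.
At latitude 78.273° a degree of longitude spans 111700 m × cos 78.273° = 111700 × 0.2032 ≈ 22702.9 m.
So at most 0.005° × 22702.9 ≈ 113.514 m east–west.
Converting: 113.514 m × 3.2808 ft/m ≈ 372.42 ft.

372 feet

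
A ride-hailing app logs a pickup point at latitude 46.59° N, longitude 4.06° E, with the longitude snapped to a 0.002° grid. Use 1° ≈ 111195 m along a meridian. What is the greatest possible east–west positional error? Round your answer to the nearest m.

With a 0.002° grid the true value lies within half a step, ±0.002°/2 = ±0.001°, of the stored one.
At latitude 46.59° a degree of longitude spans 111195 m × cos 46.59° = 111195 × 0.6872 ≈ 76414.8 m.
East–west error: 0.001° × 76414.8 m/° ≈ 76.4148 m.

76 m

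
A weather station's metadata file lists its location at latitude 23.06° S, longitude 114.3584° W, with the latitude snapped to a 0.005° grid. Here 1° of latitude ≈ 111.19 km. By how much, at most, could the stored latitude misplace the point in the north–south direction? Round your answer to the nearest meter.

With a 0.005° grid the true value lies within half a step, ±0.005°/2 = ±0.0025°, of the stored one.
Along the meridian that is 0.0025° × 111190 m/° = 277.975 m.

278 meters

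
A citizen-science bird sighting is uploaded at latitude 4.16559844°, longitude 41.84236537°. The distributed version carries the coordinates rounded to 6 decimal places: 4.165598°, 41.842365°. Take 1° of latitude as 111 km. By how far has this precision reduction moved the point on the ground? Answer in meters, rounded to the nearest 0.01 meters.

Δlat = 4.16559844 − 4.165598 = +0.00000044°; Δlon = 41.84236537 − 41.842365 = +0.00000037°.
North–south shift: 0.00000044 × 111000 = 0.04884 m.
East–west at this latitude: 0.00000037° × 111000 × cos 4.1656° ≈ 0.00000037 × 110707 = 0.0409615 m.
Hypotenuse of the two orthogonal shifts: √(0.04884² + 0.0409615²) = 0.0637432 m.

0.06 meters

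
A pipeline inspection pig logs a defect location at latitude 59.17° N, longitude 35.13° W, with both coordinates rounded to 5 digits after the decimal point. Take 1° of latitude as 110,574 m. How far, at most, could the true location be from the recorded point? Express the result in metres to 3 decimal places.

Rounding to 5 decimal places leaves each coordinate within ±5e-06° of the true value.
North–south component: 5e-06° × 110574 = 0.55287 m.
E–W at 59.17°: 5e-06° × 110574 × cos 59.17° = 5e-06 × 110574 × 0.5125 ≈ 0.283342 m.
Worst case both components are at the extreme and orthogonal: √(0.55287² + 0.283342²) ≈ 0.621247 m.

0.621 metres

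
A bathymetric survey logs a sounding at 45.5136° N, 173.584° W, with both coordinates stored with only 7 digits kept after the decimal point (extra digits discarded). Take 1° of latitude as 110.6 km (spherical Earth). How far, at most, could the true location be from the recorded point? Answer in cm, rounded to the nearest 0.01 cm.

1.35 cm

Truncating at 7 decimal places can drop up to a full unit in the last place, so each coordinate may be off by as much as 1e-07°.
N–S: 1e-07° × 110600 m/° = 0.01106 m.
E–W at 45.5136°: 1e-07° × 110600 × cos 45.5136° = 1e-07 × 110600 × 0.7007 ≈ 0.00775018 m.
The two errors are perpendicular, so the maximum displacement is √(0.01106² + 0.00775018²) ≈ 0.0135051 m.
That is 0.0135051 m = 1.3505 cm.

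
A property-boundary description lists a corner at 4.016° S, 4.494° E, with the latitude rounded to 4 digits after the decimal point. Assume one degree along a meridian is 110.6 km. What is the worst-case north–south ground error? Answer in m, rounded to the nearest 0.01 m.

5.53 m

Rounding to 4 decimal places leaves the latitude within ±5e-05° of the true value.
So the N–S error is at most 5e-05 × 110600 = 5.53 m.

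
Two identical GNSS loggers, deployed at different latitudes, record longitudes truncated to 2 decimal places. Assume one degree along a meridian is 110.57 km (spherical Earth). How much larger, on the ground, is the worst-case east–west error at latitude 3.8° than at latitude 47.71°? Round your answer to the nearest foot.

1179 feet

Truncating at 2 decimal places can drop up to a full unit in the last place, so the longitude may be off by as much as 0.01°.
Error at 3.8° = 0.01° × 110570 × cos 3.8° ≈ 1105.7 × 0.9978 = 1103.3 m.
Error at 47.71° = 0.01° × 110570 × cos 47.71° ≈ 1105.7 × 0.6729 = 744.01 m.
Difference: 1103.3 − 744.01 = 359.26 m.
In feet: 359.262 m ÷ 0.3048 ≈ 1178.7 ft.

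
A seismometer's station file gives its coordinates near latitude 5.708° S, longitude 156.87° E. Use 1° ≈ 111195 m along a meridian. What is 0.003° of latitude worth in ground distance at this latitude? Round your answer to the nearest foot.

1094 feet

Along a meridian 0.003° is 0.003 × 111195 = 333.585 m.
In feet: 333.585 m ÷ 0.3048 ≈ 1094.4 ft.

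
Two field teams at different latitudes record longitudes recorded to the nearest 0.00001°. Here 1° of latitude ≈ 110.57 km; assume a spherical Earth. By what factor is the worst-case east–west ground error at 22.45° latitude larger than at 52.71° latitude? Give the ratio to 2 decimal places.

Rounding to 5 decimal places leaves the longitude within ±5e-06° of the true value.
Error at 22.45° = 5e-06° × 110570 × cos 22.45° ≈ 0.55285 × 0.9242 = 0.51095 m.
Error at 52.71° = 5e-06° × 110570 × cos 52.71° ≈ 0.55285 × 0.6058 = 0.33494 m.
Ratio: 0.51095 / 0.33494 = cos 22.45° / cos 52.71° ≈ 1.5255.

1.53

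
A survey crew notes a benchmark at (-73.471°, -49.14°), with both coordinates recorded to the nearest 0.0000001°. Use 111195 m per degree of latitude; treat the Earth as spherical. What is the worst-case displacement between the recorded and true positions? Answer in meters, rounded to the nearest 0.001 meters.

0.006 meters

Rounding to 7 decimal places leaves each coordinate within ±5e-08° of the true value.
Latitude error → 5e-08 × 111195 = 0.00555975 m along the meridian.
E–W at 73.471°: 5e-08° × 111195 × cos 73.471° = 5e-08 × 111195 × 0.2845 ≈ 0.00158175 m.
The two errors are perpendicular, so the maximum displacement is √(0.00555975² + 0.00158175²) ≈ 0.00578038 m.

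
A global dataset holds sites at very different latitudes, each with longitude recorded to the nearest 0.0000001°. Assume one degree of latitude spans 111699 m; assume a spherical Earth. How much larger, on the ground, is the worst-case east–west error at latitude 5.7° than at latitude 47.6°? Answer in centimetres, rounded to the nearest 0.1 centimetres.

Rounding to 7 decimal places leaves the longitude within ±5e-08° of the true value.
Error at 5.7° = 5e-08° × 111699 × cos 5.7° ≈ 0.0055849 × 0.9951 = 0.0055573 m.
At 47.6°: 5e-08° × 111699 × cos 47.6° = 5e-08 × 111699 × 0.6743 ≈ 0.0037659 m.
So the lower-latitude error exceeds the higher by 0.0055573 − 0.0037659 = 0.0017914 m.
That is 0.00179139 m = 0.17914 cm.

0.2 centimetres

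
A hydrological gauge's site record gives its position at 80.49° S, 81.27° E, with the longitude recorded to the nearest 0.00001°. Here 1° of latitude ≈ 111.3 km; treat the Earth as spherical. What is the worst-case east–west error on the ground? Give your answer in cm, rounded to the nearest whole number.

Rounding to 5 decimal places leaves the longitude within ±5e-06° of the true value.
Parallels shrink by cos φ, so at 80.49° a degree of longitude is 111300 × 0.1652 ≈ 18389 m.
So at most 5e-06° × 18389 ≈ 0.0919448 m east–west.
That is 0.0919448 m = 9.1945 cm.

9 cm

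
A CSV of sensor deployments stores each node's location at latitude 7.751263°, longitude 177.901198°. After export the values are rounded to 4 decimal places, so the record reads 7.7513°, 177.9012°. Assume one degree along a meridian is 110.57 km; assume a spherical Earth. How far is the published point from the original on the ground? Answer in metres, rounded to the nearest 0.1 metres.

4.1 metres

The latitude changed by -0.000037° and the longitude by -0.000002°.
North–south shift: -0.000037 × 110570 = -4.09109 m.
East–west at this latitude: -0.000002° × 110570 × cos 7.7513° ≈ -0.000002 × 109560 = -0.219119 m.
Combined displacement = (4.09109² + 0.219119²)^½ ≈ 4.09695 m.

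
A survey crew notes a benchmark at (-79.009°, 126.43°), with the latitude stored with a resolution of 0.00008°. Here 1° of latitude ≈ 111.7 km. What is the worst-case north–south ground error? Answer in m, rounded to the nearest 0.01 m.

4.47 m

With a 0.00008° grid the true value lies within half a step, ±0.00008°/2 = ±4e-05°, of the stored one.
North–south distance: 4e-05° × 111700 m/° = 4.468 m.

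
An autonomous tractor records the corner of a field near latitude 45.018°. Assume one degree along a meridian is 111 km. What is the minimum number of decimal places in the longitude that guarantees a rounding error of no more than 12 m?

At 45.018° one degree of longitude covers 111000 × cos 45.018° ≈ 111000 × 0.7069 ≈ 78464.2 m.
N decimal places → at most half a unit in the last place, 0.5 × 10⁻ᴺ° = 78464.2/2 × 10⁻ᴺ m.
Setting 39232.1 × 10⁻ᴺ ≤ 12 gives 10ᴺ ≥ 3269, i.e. N ≥ 3.51.
So 4 decimal places suffice (3.92 m); 3 would allow up to 39.2 m.

4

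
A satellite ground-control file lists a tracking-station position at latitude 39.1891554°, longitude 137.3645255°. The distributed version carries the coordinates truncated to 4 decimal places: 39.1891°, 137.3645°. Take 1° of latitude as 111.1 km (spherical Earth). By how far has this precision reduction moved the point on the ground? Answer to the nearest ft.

The latitude changed by +0.0000554° and the longitude by +0.0000255°.
N–S: 0.0000554° × 111100 m/° = 6.15494 m.
East–west at this latitude: 0.0000255° × 111100 × cos 39.1891° ≈ 0.0000255 × 86109.7 = 2.1958 m.
Hypotenuse of the two orthogonal shifts: √(6.15494² + 2.1958²) = 6.53489 m.
Converting: 6.53489 m × 3.2808 ft/m ≈ 21.44 ft.

21 ft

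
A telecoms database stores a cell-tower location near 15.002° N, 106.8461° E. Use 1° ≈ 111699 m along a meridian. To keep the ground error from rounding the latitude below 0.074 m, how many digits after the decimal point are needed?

6 decimal places

One degree of latitude covers 111699 m.
Rounding to N decimal places gives at most 0.5 × 10⁻ᴺ degrees of error, i.e. 0.5 × 10⁻ᴺ × 111699 m.
Setting 55849.5 × 10⁻ᴺ ≤ 0.074 gives 10ᴺ ≥ 7.547e+05, i.e. N ≥ 5.88.
N = 5 would give 0.558 m (too coarse); N = 6 gives 0.0558 m ≤ 0.074 m.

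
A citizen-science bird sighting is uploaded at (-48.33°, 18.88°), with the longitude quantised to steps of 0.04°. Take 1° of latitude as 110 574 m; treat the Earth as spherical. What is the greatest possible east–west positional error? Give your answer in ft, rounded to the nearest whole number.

4824 ft

With a 0.04° grid the true value lies within half a step, ±0.04°/2 = ±0.02°, of the stored one.
Parallels shrink by cos φ, so at 48.33° a degree of longitude is 110574 × 0.6648 ≈ 73513.9 m.
So at most 0.02° × 73513.9 ≈ 1470.28 m east–west.
Converting: 1470.28 m × 3.2808 ft/m ≈ 4823.7 ft.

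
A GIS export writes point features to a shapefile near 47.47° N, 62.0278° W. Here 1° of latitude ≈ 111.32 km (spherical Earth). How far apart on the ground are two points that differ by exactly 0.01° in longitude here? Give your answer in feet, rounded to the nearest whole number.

2469 feet

At 47.47° a degree of longitude is 111320 × cos 47.47° ≈ 75249.7 m, so 0.01° corresponds to 752.497 m.
In feet: 752.497 m ÷ 0.3048 ≈ 2468.8 ft.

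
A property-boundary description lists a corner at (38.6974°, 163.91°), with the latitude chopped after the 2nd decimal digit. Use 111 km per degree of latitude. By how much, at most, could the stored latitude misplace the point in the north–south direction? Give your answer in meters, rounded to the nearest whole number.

Truncating at 2 decimal places can drop up to a full unit in the last place, so the latitude may be off by as much as 0.01°.
Along the meridian that is 0.01° × 111000 m/° = 1110 m.

1110 meters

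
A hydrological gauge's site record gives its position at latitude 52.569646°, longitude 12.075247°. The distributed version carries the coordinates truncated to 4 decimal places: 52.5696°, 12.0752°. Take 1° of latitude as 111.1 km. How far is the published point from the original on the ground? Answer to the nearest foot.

20 feet

Δlat = 52.569646 − 52.5696 = +0.000046°; Δlon = 12.075247 − 12.0752 = +0.000047°.
N–S: 0.000046° × 111100 m/° = 5.1106 m.
E–W at 52.5696°: 0.000047° × 111100 × cos 52.5696° = 0.000047 × 111100 × 0.6078 ≈ 3.17373 m.
Hypotenuse of the two orthogonal shifts: √(5.1106² + 3.17373²) = 6.01588 m.
Converting: 6.01588 m × 3.2808 ft/m ≈ 19.737 ft.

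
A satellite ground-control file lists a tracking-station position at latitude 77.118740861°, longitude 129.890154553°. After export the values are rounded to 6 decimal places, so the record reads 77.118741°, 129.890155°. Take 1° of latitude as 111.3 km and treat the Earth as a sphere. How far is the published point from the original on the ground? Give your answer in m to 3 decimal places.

The latitude changed by -0.000000139° and the longitude by -0.000000447°.
N–S: -0.000000139° × 111300 m/° = -0.0154707 m.
East–west at this latitude: -0.000000447° × 111300 × cos 77.1187° ≈ -0.000000447 × 24812.3 = -0.0110911 m.
Hypotenuse of the two orthogonal shifts: √(0.0154707² + 0.0110911²) = 0.0190356 m.

0.019 m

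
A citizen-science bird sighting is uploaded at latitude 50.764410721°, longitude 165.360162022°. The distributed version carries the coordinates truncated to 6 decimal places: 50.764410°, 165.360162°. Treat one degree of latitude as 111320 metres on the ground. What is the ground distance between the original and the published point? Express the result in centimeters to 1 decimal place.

Δlat = 50.764410721 − 50.764410 = +0.000000721°; Δlon = 165.360162022 − 165.360162 = +0.000000022°.
N–S: 0.000000721° × 111320 m/° = 0.0802617 m.
East–west at this latitude: 0.000000022° × 111320 × cos 50.7644° ≈ 0.000000022 × 70411.1 = 0.00154904 m.
Distance: √(0.0802617² + 0.00154904²) ≈ 0.0802767 m.
That is 0.0802767 m = 8.0277 cm.

8.0 centimeters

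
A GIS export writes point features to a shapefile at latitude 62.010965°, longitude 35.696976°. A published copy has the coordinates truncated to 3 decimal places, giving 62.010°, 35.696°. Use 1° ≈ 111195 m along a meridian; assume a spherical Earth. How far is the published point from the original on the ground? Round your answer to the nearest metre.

The latitude changed by +0.000965° and the longitude by +0.000976°.
N–S: 0.000965° × 111195 m/° = 107.303 m.
East–west at this latitude: 0.000976° × 111195 × cos 62.01° ≈ 0.000976 × 52185.8 = 50.9333 m.
Hypotenuse of the two orthogonal shifts: √(107.303² + 50.9333²) = 118.778 m.

119 metres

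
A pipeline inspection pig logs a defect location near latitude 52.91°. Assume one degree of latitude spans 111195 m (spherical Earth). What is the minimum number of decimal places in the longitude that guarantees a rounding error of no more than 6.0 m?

At 52.91° one degree of longitude covers 111195 × cos 52.91° ≈ 111195 × 0.6031 ≈ 67058.2 m.
N decimal places → at most half a unit in the last place, 0.5 × 10⁻ᴺ° = 67058.2/2 × 10⁻ᴺ m.
Need 0.5 × 67058.2 × 10⁻ᴺ ≤ 6.0 → 10⁻ᴺ ≤ 1.789e-04, so N ≥ 3.75.
N = 3 would give 33.5 m (too coarse); N = 4 gives 3.35 m ≤ 6.0 m.

4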